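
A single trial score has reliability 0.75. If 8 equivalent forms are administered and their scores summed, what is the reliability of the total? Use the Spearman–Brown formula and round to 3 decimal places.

0.960

ρ_k = kρ / (1 + (k−1)ρ) = 8·0.75 / (1 + 7·0.75) = 6.000 / 6.250 = 0.960.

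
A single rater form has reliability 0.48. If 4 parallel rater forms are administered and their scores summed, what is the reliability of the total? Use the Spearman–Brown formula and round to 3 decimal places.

ρ_k = kρ / (1 + (k−1)ρ) = 4·0.48 / (1 + 3·0.48) = 1.920 / 2.440 = 0.787.

0.787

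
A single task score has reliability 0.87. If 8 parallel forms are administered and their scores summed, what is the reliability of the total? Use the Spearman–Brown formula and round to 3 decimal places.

0.982

ρ_k = kρ / (1 + (k−1)ρ) = 8·0.87 / (1 + 7·0.87) = 6.960 / 7.090 = 0.982.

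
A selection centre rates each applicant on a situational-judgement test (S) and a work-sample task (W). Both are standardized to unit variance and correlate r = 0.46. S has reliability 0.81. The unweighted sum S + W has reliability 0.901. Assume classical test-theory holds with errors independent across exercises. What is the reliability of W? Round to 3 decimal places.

Var(S+W) = 2 + 2·0.46 = 2.920.
True-score variance = ρ_S + ρ_W + 2·0.46, so 0.901 = (0.81 + ρ_W + 0.92) / 2.920.
ρ_W = 0.901·2.920 − 0.81 − 0.92 = 0.901.

0.901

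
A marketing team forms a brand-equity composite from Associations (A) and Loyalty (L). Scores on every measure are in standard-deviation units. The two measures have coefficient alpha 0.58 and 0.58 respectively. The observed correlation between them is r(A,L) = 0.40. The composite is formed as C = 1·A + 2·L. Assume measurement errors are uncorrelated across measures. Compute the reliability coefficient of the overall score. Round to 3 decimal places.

0.682

Var(C) = 1 + 2² + 2·[2·0.40] = 5 + 1.6 = 6.6.
Because errors are independent across components, Cov(Tᵢ,Tⱼ) = Cov(Xᵢ,Xⱼ); the off-diagonal part of the true-score variance is the same as above.
True-score variance = [0.58 + 2²·0.58] + 1.6 = 2.9 + 1.6 = 4.5.
Reliability = 4.5 / 6.6 = 0.682.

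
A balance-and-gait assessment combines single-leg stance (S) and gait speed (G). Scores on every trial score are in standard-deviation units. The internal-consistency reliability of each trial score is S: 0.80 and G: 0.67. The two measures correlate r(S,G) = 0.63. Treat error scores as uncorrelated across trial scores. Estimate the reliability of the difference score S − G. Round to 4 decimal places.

0.2838

Var(S−G) = 1 + 1 − 2·0.63 = 2 − 1.26 = 0.74.
Under uncorrelated errors the observed covariances equal the true-score covariances, so only the own-variance terms attenuate.
True-score variance = [0.80 + 0.67] − 1.26 = 1.47 − 1.26 = 0.21.
Reliability = 0.21 / 0.74 = 0.2838.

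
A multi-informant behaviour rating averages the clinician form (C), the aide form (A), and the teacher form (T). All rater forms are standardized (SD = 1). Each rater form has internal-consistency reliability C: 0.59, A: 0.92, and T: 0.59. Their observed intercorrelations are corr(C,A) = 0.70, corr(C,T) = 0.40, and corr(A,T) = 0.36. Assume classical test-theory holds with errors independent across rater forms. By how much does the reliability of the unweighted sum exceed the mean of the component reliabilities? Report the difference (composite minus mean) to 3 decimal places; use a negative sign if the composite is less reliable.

0.148

Var(sum) = 3 + 2.92 = 5.92; true-score variance = 2.1 + 2.92 = 5.02; composite reliability = 0.8480.
Mean component reliability = 0.7000.
Difference = 0.8480 − 0.7000 = 0.148.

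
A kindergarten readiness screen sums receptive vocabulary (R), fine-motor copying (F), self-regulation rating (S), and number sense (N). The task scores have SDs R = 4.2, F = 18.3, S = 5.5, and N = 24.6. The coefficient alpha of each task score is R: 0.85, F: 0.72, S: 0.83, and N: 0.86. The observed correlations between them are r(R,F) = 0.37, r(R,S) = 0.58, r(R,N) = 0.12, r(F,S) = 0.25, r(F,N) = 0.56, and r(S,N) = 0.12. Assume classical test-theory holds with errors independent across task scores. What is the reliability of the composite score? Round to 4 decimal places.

0.8893

Var(R+F+S+N) = 4.2² + 18.3² + 5.5² + 24.6² + 2·[4.2·18.3·0.37 + 4.2·5.5·0.58 + 4.2·24.6·0.12 + 18.3·5.5·0.25 + 18.3·24.6·0.56 + 5.5·24.6·0.12] = 987.94 + 695.468 = 1683.41.
Because errors are independent across components, Cov(Tᵢ,Tⱼ) = Cov(Xᵢ,Xⱼ); the off-diagonal part of the true-score variance is the same as above.
True-score variance = [4.2²·0.85 + 18.3²·0.72 + 5.5²·0.83 + 24.6²·0.86] + 695.468 = 801.66 + 695.468 = 1497.13.
Reliability = 1497.13 / 1683.41 = 0.8893.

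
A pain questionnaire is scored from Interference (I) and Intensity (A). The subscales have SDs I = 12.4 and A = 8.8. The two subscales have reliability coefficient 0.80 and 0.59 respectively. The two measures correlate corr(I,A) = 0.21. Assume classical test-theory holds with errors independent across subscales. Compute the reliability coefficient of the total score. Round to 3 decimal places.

Var(I+A) = 12.4² + 8.8² + 2·[12.4·8.8·0.21] = 231.2 + 45.8304 = 277.03.
Under uncorrelated errors the observed covariances equal the true-score covariances, so only the own-variance terms attenuate.
True-score variance = [12.4²·0.80 + 8.8²·0.59] + 45.8304 = 168.698 + 45.8304 = 214.528.
Reliability = 214.528 / 277.03 = 0.774.

0.774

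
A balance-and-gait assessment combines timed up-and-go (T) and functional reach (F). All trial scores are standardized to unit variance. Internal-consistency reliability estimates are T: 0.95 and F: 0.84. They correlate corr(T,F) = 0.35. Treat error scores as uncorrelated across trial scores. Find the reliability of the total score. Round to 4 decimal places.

Var(T+F) = 2 + 2·[0.35] = 2 + 0.7 = 2.7.
Under uncorrelated errors the observed covariances equal the true-score covariances, so only the own-variance terms attenuate.
True-score variance = [0.95 + 0.84] + 0.7 = 1.79 + 0.7 = 2.49.
Reliability = 2.49 / 2.7 = 0.9222.

0.9222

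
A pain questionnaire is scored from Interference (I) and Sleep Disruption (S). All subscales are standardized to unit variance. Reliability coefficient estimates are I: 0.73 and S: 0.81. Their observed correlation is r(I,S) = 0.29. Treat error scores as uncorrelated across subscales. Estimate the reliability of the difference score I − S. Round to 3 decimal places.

Var(I−S) = 1 + 1 − 2·0.29 = 2 − 0.58 = 1.42.
Because errors are independent across components, Cov(Tᵢ,Tⱼ) = Cov(Xᵢ,Xⱼ); the off-diagonal part of the true-score variance is the same as above.
True-score variance = [0.73 + 0.81] − 0.58 = 1.54 − 0.58 = 0.96.
Reliability = 0.96 / 1.42 = 0.676.

0.676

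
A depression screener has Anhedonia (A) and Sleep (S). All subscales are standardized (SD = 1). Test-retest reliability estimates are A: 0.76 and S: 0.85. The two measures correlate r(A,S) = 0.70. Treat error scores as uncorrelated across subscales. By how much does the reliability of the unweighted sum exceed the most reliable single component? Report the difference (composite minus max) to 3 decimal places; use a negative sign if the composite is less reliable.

Var(sum) = 2 + 1.4 = 3.4; true-score variance = 1.61 + 1.4 = 3.01; composite reliability = 0.8853.
Max component reliability = 0.8500.
Difference = 0.8853 − 0.8500 = 0.035.

0.035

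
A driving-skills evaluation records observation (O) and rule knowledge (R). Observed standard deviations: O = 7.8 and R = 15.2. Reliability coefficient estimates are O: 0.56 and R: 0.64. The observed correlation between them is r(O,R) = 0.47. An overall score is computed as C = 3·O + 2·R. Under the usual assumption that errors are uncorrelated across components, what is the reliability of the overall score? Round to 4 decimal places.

0.7320

Var(C) = 3²·7.8² + 2²·15.2² + 2·[6·7.8·15.2·0.47] = 1471.72 + 668.678 = 2140.4.
Under uncorrelated errors the observed covariances equal the true-score covariances, so only the own-variance terms attenuate.
True-score variance = [3²·7.8²·0.56 + 2²·15.2²·0.64] + 668.678 = 898.096 + 668.678 = 1566.77.
Reliability = 1566.77 / 2140.4 = 0.7320.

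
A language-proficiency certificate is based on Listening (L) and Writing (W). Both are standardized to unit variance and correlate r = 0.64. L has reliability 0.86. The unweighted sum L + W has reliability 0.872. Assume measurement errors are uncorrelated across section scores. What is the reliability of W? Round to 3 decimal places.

Var(L+W) = 2 + 2·0.64 = 3.280.
True-score variance = ρ_L + ρ_W + 2·0.64, so 0.872 = (0.86 + ρ_W + 1.28) / 3.280.
ρ_W = 0.872·3.280 − 0.86 − 1.28 = 0.720.

0.720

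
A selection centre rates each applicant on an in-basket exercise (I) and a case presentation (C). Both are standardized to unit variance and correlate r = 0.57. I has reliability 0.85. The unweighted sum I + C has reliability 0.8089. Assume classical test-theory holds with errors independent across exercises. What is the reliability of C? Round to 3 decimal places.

0.550

Var(I+C) = 2 + 2·0.57 = 3.140.
True-score variance = ρ_I + ρ_C + 2·0.57, so 0.8089 = (0.85 + ρ_C + 1.14) / 3.140.
ρ_C = 0.8089·3.140 − 0.85 − 1.14 = 0.550.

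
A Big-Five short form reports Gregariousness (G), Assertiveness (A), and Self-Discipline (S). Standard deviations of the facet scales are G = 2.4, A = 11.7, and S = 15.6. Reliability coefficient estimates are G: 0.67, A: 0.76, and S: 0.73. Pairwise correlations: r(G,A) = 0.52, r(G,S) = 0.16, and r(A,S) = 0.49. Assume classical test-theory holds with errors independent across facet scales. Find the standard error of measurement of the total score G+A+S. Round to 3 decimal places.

10.023

Var(total) = 386.01 + 220.054 = 606.064.
True-score variance = 285.548 + 220.054 = 505.602, so reliability = 0.8342.
Error variance = 606.064 − 505.602 = 100.462; SEM = √100.462 = 10.023.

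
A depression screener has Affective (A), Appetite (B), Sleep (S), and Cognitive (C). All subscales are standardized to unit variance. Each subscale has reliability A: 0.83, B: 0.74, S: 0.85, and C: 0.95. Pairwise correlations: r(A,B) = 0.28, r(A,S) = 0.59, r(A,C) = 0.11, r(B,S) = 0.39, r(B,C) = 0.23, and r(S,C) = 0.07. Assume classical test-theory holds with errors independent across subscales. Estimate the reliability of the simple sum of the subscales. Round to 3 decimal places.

Var(A+B+S+C) = 4 + 2·[0.28 + 0.59 + 0.11 + 0.39 + 0.23 + 0.07] = 4 + 3.34 = 7.34.
Under uncorrelated errors the observed covariances equal the true-score covariances, so only the own-variance terms attenuate.
True-score variance = [0.83 + 0.74 + 0.85 + 0.95] + 3.34 = 3.37 + 3.34 = 6.71.
Reliability = 6.71 / 7.34 = 0.914.

0.914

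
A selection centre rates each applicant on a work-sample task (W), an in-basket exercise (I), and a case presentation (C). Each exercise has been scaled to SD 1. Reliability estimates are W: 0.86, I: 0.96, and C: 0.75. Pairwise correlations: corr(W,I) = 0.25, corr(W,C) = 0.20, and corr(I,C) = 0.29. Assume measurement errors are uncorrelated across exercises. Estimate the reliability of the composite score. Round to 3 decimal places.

Var(W+I+C) = 3 + 2·[0.25 + 0.20 + 0.29] = 3 + 1.48 = 4.48.
Under uncorrelated errors the observed covariances equal the true-score covariances, so only the own-variance terms attenuate.
True-score variance = [0.86 + 0.96 + 0.75] + 1.48 = 2.57 + 1.48 = 4.05.
Reliability = 4.05 / 4.48 = 0.904.

0.904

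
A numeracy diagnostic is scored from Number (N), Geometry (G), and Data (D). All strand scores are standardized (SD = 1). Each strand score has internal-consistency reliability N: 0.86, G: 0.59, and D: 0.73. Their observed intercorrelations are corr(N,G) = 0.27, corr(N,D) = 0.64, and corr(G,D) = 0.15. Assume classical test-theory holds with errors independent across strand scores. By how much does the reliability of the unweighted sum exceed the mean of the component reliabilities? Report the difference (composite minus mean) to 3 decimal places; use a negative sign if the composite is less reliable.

Var(sum) = 3 + 2.12 = 5.12; true-score variance = 2.18 + 2.12 = 4.3; composite reliability = 0.8398.
Mean component reliability = 0.7267.
Difference = 0.8398 − 0.7267 = 0.113.

0.113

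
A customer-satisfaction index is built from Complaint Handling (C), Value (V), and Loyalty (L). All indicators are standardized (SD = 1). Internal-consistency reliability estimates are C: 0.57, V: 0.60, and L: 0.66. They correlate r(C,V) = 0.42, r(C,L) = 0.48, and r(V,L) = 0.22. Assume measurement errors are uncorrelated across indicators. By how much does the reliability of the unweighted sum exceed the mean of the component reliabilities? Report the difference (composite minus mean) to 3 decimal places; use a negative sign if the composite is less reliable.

0.167

Var(sum) = 3 + 2.24 = 5.24; true-score variance = 1.83 + 2.24 = 4.07; composite reliability = 0.7767.
Mean component reliability = 0.6100.
Difference = 0.7767 − 0.6100 = 0.167.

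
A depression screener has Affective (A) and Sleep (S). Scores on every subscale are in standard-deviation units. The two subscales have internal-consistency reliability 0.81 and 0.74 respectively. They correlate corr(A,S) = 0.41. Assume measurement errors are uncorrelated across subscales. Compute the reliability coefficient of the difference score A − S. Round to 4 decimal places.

Var(A−S) = 1 + 1 − 2·0.41 = 2 − 0.82 = 1.18.
With uncorrelated errors the cross-covariances are all true-score covariance, so they carry over unchanged; only the diagonal terms shrink to ρᵢσᵢ².
True-score variance = [0.81 + 0.74] − 0.82 = 1.55 − 0.82 = 0.73.
Reliability = 0.73 / 1.18 = 0.6186.

0.6186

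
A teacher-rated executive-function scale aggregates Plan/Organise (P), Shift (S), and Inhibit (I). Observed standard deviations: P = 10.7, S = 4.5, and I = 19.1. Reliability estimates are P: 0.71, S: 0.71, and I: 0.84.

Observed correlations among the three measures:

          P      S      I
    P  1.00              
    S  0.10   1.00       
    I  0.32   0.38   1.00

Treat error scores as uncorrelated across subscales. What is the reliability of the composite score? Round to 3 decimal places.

Var(P+S+I) = 10.7² + 4.5² + 19.1² + 2·[10.7·4.5·0.10 + 10.7·19.1·0.32 + 4.5·19.1·0.38] = 499.55 + 205.749 = 705.299.
Under uncorrelated errors the observed covariances equal the true-score covariances, so only the own-variance terms attenuate.
True-score variance = [10.7²·0.71 + 4.5²·0.71 + 19.1²·0.84] + 205.749 = 402.106 + 205.749 = 607.855.
Reliability = 607.855 / 705.299 = 0.862.

0.862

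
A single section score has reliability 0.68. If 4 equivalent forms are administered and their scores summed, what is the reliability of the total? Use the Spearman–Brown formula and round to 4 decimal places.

0.8947

ρ_k = kρ / (1 + (k−1)ρ) = 4·0.68 / (1 + 3·0.68) = 2.720 / 3.040 = 0.8947.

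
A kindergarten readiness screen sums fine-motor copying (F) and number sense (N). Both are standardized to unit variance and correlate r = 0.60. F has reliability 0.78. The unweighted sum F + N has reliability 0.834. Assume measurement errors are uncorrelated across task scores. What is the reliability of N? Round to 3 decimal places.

0.689

Var(F+N) = 2 + 2·0.60 = 3.200.
True-score variance = ρ_F + ρ_N + 2·0.60, so 0.834 = (0.78 + ρ_N + 1.20) / 3.200.
ρ_N = 0.834·3.200 − 0.78 − 1.20 = 0.689.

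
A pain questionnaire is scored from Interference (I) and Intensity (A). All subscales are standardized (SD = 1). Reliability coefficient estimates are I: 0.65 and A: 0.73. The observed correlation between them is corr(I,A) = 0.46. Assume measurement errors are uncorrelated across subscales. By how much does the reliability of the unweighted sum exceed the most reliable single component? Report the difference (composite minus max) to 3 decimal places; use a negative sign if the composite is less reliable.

0.058

Var(sum) = 2 + 0.92 = 2.92; true-score variance = 1.38 + 0.92 = 2.3; composite reliability = 0.7877.
Max component reliability = 0.7300.
Difference = 0.7877 − 0.7300 = 0.058.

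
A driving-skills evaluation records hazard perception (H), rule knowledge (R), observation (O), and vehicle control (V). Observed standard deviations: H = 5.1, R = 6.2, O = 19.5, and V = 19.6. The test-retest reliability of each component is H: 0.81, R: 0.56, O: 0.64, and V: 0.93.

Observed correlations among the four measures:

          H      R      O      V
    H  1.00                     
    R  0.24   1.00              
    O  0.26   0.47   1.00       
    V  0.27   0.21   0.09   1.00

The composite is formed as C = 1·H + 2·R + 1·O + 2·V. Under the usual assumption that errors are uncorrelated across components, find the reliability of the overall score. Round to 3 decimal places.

Var(C) = 5.1² + 2²·6.2² + 19.5² + 2²·19.6² + 2·[2·5.1·6.2·0.24 + 5.1·19.5·0.26 + 2·5.1·19.6·0.27 + 2·6.2·19.5·0.47 + 4·6.2·19.6·0.21 + 2·19.5·19.6·0.09] = 2096.66 + 759.064 = 2855.72.
With uncorrelated errors the cross-covariances are all true-score covariance, so they carry over unchanged; only the diagonal terms shrink to ρᵢσᵢ².
True-score variance = [5.1²·0.81 + 2²·6.2²·0.56 + 19.5²·0.64 + 2²·19.6²·0.93] + 759.064 = 1779.61 + 759.064 = 2538.67.
Reliability = 2538.67 / 2855.72 = 0.889.

0.889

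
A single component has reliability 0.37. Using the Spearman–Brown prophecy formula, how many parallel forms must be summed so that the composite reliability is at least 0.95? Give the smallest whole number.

33

k ≥ ρ*(1−ρ₁)/(ρ₁(1−ρ*)) = 0.95·0.63 / (0.37·0.05) = 32.351.
Smallest integer k = 33.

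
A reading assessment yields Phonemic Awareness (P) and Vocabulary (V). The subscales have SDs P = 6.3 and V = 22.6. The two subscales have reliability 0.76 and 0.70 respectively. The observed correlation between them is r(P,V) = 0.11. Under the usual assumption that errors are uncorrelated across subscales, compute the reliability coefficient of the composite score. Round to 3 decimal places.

0.720

Var(P+V) = 6.3² + 22.6² + 2·[6.3·22.6·0.11] = 550.45 + 31.3236 = 581.774.
Under uncorrelated errors the observed covariances equal the true-score covariances, so only the own-variance terms attenuate.
True-score variance = [6.3²·0.76 + 22.6²·0.70] + 31.3236 = 387.696 + 31.3236 = 419.02.
Reliability = 419.02 / 581.774 = 0.720.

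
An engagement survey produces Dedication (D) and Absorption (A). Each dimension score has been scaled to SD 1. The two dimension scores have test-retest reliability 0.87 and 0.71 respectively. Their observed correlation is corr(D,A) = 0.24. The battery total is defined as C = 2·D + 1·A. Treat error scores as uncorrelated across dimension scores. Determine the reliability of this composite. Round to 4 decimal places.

Var(C) = 2² + 1 + 2·[2·0.24] = 5 + 0.96 = 5.96.
Because errors are independent across components, Cov(Tᵢ,Tⱼ) = Cov(Xᵢ,Xⱼ); the off-diagonal part of the true-score variance is the same as above.
True-score variance = [2²·0.87 + 0.71] + 0.96 = 4.19 + 0.96 = 5.15.
Reliability = 5.15 / 5.96 = 0.8641.

0.8641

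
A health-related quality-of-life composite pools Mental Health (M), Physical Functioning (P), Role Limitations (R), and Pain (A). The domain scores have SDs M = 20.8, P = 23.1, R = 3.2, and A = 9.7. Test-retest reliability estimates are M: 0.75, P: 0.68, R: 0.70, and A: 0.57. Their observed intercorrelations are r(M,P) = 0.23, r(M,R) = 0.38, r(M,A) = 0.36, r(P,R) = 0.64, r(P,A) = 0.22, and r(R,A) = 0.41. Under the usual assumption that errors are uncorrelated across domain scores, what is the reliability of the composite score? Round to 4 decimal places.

0.8110

Var(M+P+R+A) = 20.8² + 23.1² + 3.2² + 9.7² + 2·[20.8·23.1·0.23 + 20.8·3.2·0.38 + 20.8·9.7·0.36 + 23.1·3.2·0.64 + 23.1·9.7·0.22 + 3.2·9.7·0.41] = 1070.58 + 635.535 = 1706.11.
Because errors are independent across components, Cov(Tᵢ,Tⱼ) = Cov(Xᵢ,Xⱼ); the off-diagonal part of the true-score variance is the same as above.
True-score variance = [20.8²·0.75 + 23.1²·0.68 + 3.2²·0.70 + 9.7²·0.57] + 635.535 = 748.134 + 635.535 = 1383.67.
Reliability = 1383.67 / 1706.11 = 0.8110.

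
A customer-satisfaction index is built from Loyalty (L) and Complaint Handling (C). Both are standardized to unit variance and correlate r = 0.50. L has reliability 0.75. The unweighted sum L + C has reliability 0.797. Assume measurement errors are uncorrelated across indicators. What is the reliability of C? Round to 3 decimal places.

Var(L+C) = 2 + 2·0.50 = 3.000.
True-score variance = ρ_L + ρ_C + 2·0.50, so 0.797 = (0.75 + ρ_C + 1.00) / 3.000.
ρ_C = 0.797·3.000 − 0.75 − 1.00 = 0.641.

0.641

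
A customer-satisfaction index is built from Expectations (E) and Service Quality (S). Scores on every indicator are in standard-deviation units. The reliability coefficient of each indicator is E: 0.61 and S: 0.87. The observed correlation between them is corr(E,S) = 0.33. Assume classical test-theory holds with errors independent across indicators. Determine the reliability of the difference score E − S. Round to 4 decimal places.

Var(E−S) = 1 + 1 − 2·0.33 = 2 − 0.66 = 1.34.
Under uncorrelated errors the observed covariances equal the true-score covariances, so only the own-variance terms attenuate.
True-score variance = [0.61 + 0.87] − 0.66 = 1.48 − 0.66 = 0.82.
Reliability = 0.82 / 1.34 = 0.6119.

0.6119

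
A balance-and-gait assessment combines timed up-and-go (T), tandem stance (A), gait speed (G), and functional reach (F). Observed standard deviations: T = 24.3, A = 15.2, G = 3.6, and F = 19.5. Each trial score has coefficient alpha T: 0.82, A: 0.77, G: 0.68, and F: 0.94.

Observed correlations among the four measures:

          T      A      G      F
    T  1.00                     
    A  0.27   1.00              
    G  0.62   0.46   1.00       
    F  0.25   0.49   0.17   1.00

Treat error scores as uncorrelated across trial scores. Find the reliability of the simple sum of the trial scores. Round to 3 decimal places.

Var(T+A+G+F) = 24.3² + 15.2² + 3.6² + 19.5² + 2·[24.3·15.2·0.27 + 24.3·3.6·0.62 + 24.3·19.5·0.25 + 15.2·3.6·0.46 + 15.2·19.5·0.49 + 3.6·19.5·0.17] = 1214.74 + 909.537 = 2124.28.
With uncorrelated errors the cross-covariances are all true-score covariance, so they carry over unchanged; only the diagonal terms shrink to ρᵢσᵢ².
True-score variance = [24.3²·0.82 + 15.2²·0.77 + 3.6²·0.68 + 19.5²·0.94] + 909.537 = 1028.35 + 909.537 = 1937.89.
Reliability = 1937.89 / 2124.28 = 0.912.

0.912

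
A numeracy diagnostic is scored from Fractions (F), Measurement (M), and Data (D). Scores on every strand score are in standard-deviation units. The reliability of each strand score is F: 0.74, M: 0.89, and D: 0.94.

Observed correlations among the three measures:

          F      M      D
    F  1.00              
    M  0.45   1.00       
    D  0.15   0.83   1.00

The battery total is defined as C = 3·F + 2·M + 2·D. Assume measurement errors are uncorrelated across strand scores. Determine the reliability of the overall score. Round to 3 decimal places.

Var(C) = 3² + 2² + 2² + 2·[6·0.45 + 6·0.15 + 4·0.83] = 17 + 13.84 = 30.84.
Under uncorrelated errors the observed covariances equal the true-score covariances, so only the own-variance terms attenuate.
True-score variance = [3²·0.74 + 2²·0.89 + 2²·0.94] + 13.84 = 13.98 + 13.84 = 27.82.
Reliability = 27.82 / 30.84 = 0.902.

0.902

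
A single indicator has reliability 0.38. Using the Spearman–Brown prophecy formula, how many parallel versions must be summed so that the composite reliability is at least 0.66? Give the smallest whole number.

k ≥ ρ*(1−ρ₁)/(ρ₁(1−ρ*)) = 0.66·0.62 / (0.38·0.34) = 3.167.
Smallest integer k = 4.

4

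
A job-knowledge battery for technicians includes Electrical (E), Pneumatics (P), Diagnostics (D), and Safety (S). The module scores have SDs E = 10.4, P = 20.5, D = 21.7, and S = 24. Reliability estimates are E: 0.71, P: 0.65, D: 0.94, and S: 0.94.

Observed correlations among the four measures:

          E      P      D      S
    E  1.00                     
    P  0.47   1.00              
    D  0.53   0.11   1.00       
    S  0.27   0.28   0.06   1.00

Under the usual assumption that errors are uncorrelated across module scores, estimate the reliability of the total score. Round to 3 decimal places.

0.907

Var(E+P+D+S) = 10.4² + 20.5² + 21.7² + 24² + 2·[10.4·20.5·0.47 + 10.4·21.7·0.53 + 10.4·24·0.27 + 20.5·21.7·0.11 + 20.5·24·0.28 + 21.7·24·0.06] = 1575.3 + 1010.3 = 2585.6.
With uncorrelated errors the cross-covariances are all true-score covariance, so they carry over unchanged; only the diagonal terms shrink to ρᵢσᵢ².
True-score variance = [10.4²·0.71 + 20.5²·0.65 + 21.7²·0.94 + 24²·0.94] + 1010.3 = 1334.03 + 1010.3 = 2344.33.
Reliability = 2344.33 / 2585.6 = 0.907.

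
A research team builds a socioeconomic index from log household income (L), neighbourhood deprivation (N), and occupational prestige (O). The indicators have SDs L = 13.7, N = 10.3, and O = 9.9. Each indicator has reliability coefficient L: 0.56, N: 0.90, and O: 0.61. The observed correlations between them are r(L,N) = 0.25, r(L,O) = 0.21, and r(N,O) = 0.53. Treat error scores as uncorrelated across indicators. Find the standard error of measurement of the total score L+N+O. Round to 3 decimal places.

11.464

Var(total) = 391.79 + 235.608 = 627.398.
True-score variance = 260.374 + 235.608 = 495.981, so reliability = 0.7905.
Error variance = 627.398 − 495.981 = 131.416; SEM = √131.416 = 11.464.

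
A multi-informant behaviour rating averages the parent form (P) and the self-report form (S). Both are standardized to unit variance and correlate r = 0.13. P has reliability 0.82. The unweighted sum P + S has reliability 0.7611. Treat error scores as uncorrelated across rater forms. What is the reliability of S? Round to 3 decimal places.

Var(P+S) = 2 + 2·0.13 = 2.260.
True-score variance = ρ_P + ρ_S + 2·0.13, so 0.7611 = (0.82 + ρ_S + 0.26) / 2.260.
ρ_S = 0.7611·2.260 − 0.82 − 0.26 = 0.640.

0.640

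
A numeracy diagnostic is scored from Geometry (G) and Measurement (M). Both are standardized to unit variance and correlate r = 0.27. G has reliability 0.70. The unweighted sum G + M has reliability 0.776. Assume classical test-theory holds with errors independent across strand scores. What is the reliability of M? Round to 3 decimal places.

Var(G+M) = 2 + 2·0.27 = 2.540.
True-score variance = ρ_G + ρ_M + 2·0.27, so 0.776 = (0.70 + ρ_M + 0.54) / 2.540.
ρ_M = 0.776·2.540 − 0.70 − 0.54 = 0.731.

0.731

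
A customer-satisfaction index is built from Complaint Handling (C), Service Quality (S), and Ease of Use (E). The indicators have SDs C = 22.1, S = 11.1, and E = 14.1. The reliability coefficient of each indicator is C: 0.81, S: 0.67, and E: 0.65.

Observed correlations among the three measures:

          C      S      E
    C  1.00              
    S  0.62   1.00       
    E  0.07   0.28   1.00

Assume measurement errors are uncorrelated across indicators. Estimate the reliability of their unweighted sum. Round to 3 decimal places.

0.837

Var(C+S+E) = 22.1² + 11.1² + 14.1² + 2·[22.1·11.1·0.62 + 22.1·14.1·0.07 + 11.1·14.1·0.28] = 810.43 + 435.455 = 1245.89.
Because errors are independent across components, Cov(Tᵢ,Tⱼ) = Cov(Xᵢ,Xⱼ); the off-diagonal part of the true-score variance is the same as above.
True-score variance = [22.1²·0.81 + 11.1²·0.67 + 14.1²·0.65] + 435.455 = 607.389 + 435.455 = 1042.84.
Reliability = 1042.84 / 1245.89 = 0.837.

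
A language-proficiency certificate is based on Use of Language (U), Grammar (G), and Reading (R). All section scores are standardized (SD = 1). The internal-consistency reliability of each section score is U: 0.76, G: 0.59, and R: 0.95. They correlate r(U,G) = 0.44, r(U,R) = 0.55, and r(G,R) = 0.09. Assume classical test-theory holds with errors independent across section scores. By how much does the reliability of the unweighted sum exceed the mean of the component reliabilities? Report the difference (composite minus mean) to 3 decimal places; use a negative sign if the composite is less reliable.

0.098

Var(sum) = 3 + 2.16 = 5.16; true-score variance = 2.3 + 2.16 = 4.46; composite reliability = 0.8643.
Mean component reliability = 0.7667.
Difference = 0.8643 − 0.7667 = 0.098.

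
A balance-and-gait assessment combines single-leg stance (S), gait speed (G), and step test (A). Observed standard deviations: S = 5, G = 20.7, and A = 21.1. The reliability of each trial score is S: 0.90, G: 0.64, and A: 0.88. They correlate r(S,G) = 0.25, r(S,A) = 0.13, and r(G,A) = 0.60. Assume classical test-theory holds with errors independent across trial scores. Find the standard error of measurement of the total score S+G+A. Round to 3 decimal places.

14.498

Var(total) = 898.7 + 603.304 = 1502.
True-score variance = 688.518 + 603.304 = 1291.82, so reliability = 0.8601.
Error variance = 1502 − 1291.82 = 210.182; SEM = √210.182 = 14.498.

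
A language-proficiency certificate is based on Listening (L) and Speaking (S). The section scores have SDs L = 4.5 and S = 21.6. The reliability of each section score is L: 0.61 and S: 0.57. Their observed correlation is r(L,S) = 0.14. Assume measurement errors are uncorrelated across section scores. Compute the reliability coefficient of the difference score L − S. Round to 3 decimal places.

Var(L−S) = 4.5² + 21.6² − 2·4.5·21.6·0.14 = 486.81 − 27.216 = 459.594.
Under uncorrelated errors the observed covariances equal the true-score covariances, so only the own-variance terms attenuate.
True-score variance = [4.5²·0.61 + 21.6²·0.57] − 27.216 = 278.292 − 27.216 = 251.076.
Reliability = 251.076 / 459.594 = 0.546.

0.546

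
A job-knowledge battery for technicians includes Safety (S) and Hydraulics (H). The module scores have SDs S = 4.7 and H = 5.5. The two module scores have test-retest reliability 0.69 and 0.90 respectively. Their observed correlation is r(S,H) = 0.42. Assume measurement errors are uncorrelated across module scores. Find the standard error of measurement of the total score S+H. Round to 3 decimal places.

Var(total) = 52.34 + 21.714 = 74.054.
True-score variance = 42.4671 + 21.714 = 64.1811, so reliability = 0.8667.
Error variance = 74.054 − 64.1811 = 9.8729; SEM = √9.8729 = 3.142.

3.142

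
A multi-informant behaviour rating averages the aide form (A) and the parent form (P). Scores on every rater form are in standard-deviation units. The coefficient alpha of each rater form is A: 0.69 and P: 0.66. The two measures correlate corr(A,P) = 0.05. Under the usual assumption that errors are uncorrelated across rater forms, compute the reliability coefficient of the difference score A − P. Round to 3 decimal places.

Var(A−P) = 1 + 1 − 2·0.05 = 2 − 0.1 = 1.9.
Because errors are independent across components, Cov(Tᵢ,Tⱼ) = Cov(Xᵢ,Xⱼ); the off-diagonal part of the true-score variance is the same as above.
True-score variance = [0.69 + 0.66] − 0.1 = 1.35 − 0.1 = 1.25.
Reliability = 1.25 / 1.9 = 0.658.

0.658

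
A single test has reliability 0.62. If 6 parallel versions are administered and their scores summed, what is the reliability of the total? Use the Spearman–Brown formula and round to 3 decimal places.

ρ_k = kρ / (1 + (k−1)ρ) = 6·0.62 / (1 + 5·0.62) = 3.720 / 4.100 = 0.907.

0.907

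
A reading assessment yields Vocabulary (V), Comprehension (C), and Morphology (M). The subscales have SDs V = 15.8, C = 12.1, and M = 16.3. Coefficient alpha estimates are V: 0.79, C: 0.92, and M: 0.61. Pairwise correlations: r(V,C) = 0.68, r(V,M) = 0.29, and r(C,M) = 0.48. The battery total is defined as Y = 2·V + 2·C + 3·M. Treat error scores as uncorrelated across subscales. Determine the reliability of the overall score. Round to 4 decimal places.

Var(Y) = 2²·15.8² + 2²·12.1² + 3²·16.3² + 2·[4·15.8·12.1·0.68 + 6·15.8·16.3·0.29 + 6·12.1·16.3·0.48] = 3975.41 + 3072.3 = 7047.71.
With uncorrelated errors the cross-covariances are all true-score covariance, so they carry over unchanged; only the diagonal terms shrink to ρᵢσᵢ².
True-score variance = [2²·15.8²·0.79 + 2²·12.1²·0.92 + 3²·16.3²·0.61] + 3072.3 = 2786.29 + 3072.3 = 5858.59.
Reliability = 5858.59 / 7047.71 = 0.8313.

0.8313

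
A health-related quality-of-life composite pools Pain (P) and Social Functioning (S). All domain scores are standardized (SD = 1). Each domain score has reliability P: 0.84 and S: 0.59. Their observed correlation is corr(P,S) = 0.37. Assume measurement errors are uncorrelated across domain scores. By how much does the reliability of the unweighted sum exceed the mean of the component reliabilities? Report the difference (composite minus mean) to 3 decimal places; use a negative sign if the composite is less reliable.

0.077

Var(sum) = 2 + 0.74 = 2.74; true-score variance = 1.43 + 0.74 = 2.17; composite reliability = 0.7920.
Mean component reliability = 0.7150.
Difference = 0.7920 − 0.7150 = 0.077.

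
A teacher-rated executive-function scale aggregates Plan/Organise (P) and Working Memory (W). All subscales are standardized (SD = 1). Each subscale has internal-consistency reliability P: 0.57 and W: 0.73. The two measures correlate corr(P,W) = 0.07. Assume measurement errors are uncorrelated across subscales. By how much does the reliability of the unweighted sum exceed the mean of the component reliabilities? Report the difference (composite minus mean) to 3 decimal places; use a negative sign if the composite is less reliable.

Var(sum) = 2 + 0.14 = 2.14; true-score variance = 1.3 + 0.14 = 1.44; composite reliability = 0.6729.
Mean component reliability = 0.6500.
Difference = 0.6729 − 0.6500 = 0.023.

0.023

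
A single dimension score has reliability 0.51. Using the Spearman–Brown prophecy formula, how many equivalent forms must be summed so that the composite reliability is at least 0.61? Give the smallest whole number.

k ≥ ρ*(1−ρ₁)/(ρ₁(1−ρ*)) = 0.61·0.49 / (0.51·0.39) = 1.503.
Smallest integer k = 2.

2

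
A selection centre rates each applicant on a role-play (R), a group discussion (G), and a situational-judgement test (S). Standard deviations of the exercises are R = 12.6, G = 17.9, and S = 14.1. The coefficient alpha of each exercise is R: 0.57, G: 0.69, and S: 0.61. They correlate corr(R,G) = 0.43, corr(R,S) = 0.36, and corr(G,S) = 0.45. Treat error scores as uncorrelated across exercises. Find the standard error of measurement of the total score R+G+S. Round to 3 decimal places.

Var(total) = 677.98 + 549.031 = 1227.01.
True-score variance = 432.85 + 549.031 = 981.881, so reliability = 0.8002.
Error variance = 1227.01 − 981.881 = 245.13; SEM = √245.13 = 15.657.

15.657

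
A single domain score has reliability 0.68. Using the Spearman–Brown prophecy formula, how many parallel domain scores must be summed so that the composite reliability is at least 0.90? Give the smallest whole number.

k ≥ ρ*(1−ρ₁)/(ρ₁(1−ρ*)) = 0.90·0.32 / (0.68·0.10) = 4.235.
Smallest integer k = 5.

5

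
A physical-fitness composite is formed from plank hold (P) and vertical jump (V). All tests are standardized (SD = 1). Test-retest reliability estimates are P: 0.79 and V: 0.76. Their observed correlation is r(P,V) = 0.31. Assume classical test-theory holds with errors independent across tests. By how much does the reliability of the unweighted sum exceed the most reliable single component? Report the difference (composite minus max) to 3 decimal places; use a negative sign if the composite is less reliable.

Var(sum) = 2 + 0.62 = 2.62; true-score variance = 1.55 + 0.62 = 2.17; composite reliability = 0.8282.
Max component reliability = 0.7900.
Difference = 0.8282 − 0.7900 = 0.038.

0.038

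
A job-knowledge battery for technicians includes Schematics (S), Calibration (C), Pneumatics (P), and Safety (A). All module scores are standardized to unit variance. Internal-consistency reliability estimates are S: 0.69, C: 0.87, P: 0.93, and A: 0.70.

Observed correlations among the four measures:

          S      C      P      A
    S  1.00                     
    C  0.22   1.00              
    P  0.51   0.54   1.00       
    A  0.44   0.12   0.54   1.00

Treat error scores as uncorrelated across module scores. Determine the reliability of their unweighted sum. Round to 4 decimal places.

0.9073

Var(S+C+P+A) = 4 + 2·[0.22 + 0.51 + 0.44 + 0.54 + 0.12 + 0.54] = 4 + 4.74 = 8.74.
With uncorrelated errors the cross-covariances are all true-score covariance, so they carry over unchanged; only the diagonal terms shrink to ρᵢσᵢ².
True-score variance = [0.69 + 0.87 + 0.93 + 0.70] + 4.74 = 3.19 + 4.74 = 7.93.
Reliability = 7.93 / 8.74 = 0.9073.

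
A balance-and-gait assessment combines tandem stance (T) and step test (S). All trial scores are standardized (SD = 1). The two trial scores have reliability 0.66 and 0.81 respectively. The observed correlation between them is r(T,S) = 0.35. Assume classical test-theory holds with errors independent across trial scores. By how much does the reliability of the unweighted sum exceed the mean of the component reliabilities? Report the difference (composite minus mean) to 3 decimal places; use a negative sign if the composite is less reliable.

Var(sum) = 2 + 0.7 = 2.7; true-score variance = 1.47 + 0.7 = 2.17; composite reliability = 0.8037.
Mean component reliability = 0.7350.
Difference = 0.8037 − 0.7350 = 0.069.

0.069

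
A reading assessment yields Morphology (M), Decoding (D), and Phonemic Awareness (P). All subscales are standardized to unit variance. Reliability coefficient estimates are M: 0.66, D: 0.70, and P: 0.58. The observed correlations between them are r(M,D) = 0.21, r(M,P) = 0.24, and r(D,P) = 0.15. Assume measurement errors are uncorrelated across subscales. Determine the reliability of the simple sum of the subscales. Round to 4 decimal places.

0.7476

Var(M+D+P) = 3 + 2·[0.21 + 0.24 + 0.15] = 3 + 1.2 = 4.2.
With uncorrelated errors the cross-covariances are all true-score covariance, so they carry over unchanged; only the diagonal terms shrink to ρᵢσᵢ².
True-score variance = [0.66 + 0.70 + 0.58] + 1.2 = 1.94 + 1.2 = 3.14.
Reliability = 3.14 / 4.2 = 0.7476.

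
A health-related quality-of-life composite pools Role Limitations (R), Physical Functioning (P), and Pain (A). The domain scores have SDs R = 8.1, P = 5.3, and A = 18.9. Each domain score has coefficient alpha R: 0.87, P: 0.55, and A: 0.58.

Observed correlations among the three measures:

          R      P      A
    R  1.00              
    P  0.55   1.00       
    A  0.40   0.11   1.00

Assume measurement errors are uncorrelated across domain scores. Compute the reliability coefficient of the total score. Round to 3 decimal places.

Var(R+P+A) = 8.1² + 5.3² + 18.9² + 2·[8.1·5.3·0.55 + 8.1·18.9·0.40 + 5.3·18.9·0.11] = 450.91 + 191.732 = 642.642.
Under uncorrelated errors the observed covariances equal the true-score covariances, so only the own-variance terms attenuate.
True-score variance = [8.1²·0.87 + 5.3²·0.55 + 18.9²·0.58] + 191.732 = 279.712 + 191.732 = 471.444.
Reliability = 471.444 / 642.642 = 0.734.

0.734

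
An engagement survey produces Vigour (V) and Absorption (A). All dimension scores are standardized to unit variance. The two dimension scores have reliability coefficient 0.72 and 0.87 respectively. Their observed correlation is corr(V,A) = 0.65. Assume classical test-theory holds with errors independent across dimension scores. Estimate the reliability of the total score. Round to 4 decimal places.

0.8758

Var(V+A) = 2 + 2·[0.65] = 2 + 1.3 = 3.3.
Because errors are independent across components, Cov(Tᵢ,Tⱼ) = Cov(Xᵢ,Xⱼ); the off-diagonal part of the true-score variance is the same as above.
True-score variance = [0.72 + 0.87] + 1.3 = 1.59 + 1.3 = 2.89.
Reliability = 2.89 / 3.3 = 0.8758.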